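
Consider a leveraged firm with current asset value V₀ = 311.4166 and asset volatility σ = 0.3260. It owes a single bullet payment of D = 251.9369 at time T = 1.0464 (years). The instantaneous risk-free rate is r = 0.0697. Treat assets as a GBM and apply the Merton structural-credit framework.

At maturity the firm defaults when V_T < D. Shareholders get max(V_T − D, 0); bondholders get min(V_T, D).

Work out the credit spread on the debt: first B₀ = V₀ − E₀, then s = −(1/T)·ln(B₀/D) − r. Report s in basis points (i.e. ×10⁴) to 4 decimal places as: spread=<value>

With assets at 311.4166 and a single debt payment of 251.9369 at 1.0464 years:
d₁ = [ln(V₀/D) + (r + σ²/2)T] / (σ√T)
   = [ln(311.4166/251.9369) + (0.0697 + 0.5·0.3260²)·1.0464] / (0.3260·√1.0464)
   = [0.211953 + 0.128538] / 0.333477 = 1.021030
d₂ = d₁ − σ√T = 1.021030 − 0.333477 = 0.687553
N(d₁) = 0.846380,  N(d₂) = 0.754133,  e^(−rT) = 0.929662
E₀ = V₀·N(d₁) − D·e^(−rT)·N(d₂)
   = 311.4166·0.846380 − 251.9369·0.929662·0.754133 = 86.946658
B₀ = V₀ − E₀ = 311.4166 − 86.946658 = 224.469942
spread = −(1/T)·ln(B₀/D) − r = −(1/1.0464)·ln(224.469942/251.9369) − 0.0697 = 0.04061809
in basis points: 0.04061809 × 10⁴ = 406.1809 bp

spread=406.1809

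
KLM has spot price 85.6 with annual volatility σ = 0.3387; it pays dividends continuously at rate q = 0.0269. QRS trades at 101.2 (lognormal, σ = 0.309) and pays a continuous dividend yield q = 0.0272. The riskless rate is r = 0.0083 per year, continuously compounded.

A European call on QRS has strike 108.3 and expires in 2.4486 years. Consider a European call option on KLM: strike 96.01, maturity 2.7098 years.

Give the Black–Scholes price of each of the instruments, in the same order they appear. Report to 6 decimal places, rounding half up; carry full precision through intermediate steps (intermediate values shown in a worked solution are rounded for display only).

[QRS call K=108.3]
σ√T = 0.309·√2.4486 = 0.483523
d₁ = (ln(S/K) + (r−q+σ²/2)T) / (σ√T) = (ln(101.2/108.3) + (0.0083−0.0272+0.309²/2)·2.4486) / 0.483523 = (-0.067806 + 0.070619) / 0.483523 = 0.005817
d₂ = d₁ − σ√T = 0.005817 − 0.483523 = -0.477707
e^{−rT} = 0.979882
e^{−qT} = 0.935568
N(d₁) = 0.502320,  N(d₂) = 0.316429
price = S·e^{−qT}·N(d₁) − K·e^{−rT}·N(d₂) = 47.559419 − 33.579874 = 13.979545
[KLM call K=96.01]
σ√T = 0.3387·√2.7098 = 0.557550
d₁ = (ln(S/K) + (r−q+σ²/2)T) / (σ√T) = (ln(85.6/96.01) + (0.0083−0.0269+0.3387²/2)·2.7098) / 0.557550 = (-0.114767 + 0.105029) / 0.557550 = -0.017466
d₂ = d₁ − σ√T = -0.017466 − 0.557550 = -0.575016
e^{−rT} = 0.977760
e^{−qT} = 0.929700
N(d₁) = 0.493032,  N(d₂) = 0.282640
price = S·e^{−qT}·N(d₁) − K·e^{−rT}·N(d₂) = 39.236643 − 26.532760 = 12.703883

price(QRS call K=108.3) = 13.979545
price(KLM call K=96.01) = 12.703883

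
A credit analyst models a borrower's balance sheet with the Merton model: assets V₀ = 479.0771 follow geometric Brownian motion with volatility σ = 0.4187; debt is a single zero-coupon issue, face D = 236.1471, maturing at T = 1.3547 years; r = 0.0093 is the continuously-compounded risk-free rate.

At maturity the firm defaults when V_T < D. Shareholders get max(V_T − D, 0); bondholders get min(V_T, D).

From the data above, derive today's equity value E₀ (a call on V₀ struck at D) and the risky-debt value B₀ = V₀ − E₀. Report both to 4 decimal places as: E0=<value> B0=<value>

With assets at 479.0771 and a single debt payment of 236.1471 at 1.3547 years:
d₁ = [ln(V₀/D) + (r + σ²/2)T] / (σ√T)
   = [ln(479.0771/236.1471) + (0.0093 + 0.5·0.4187²)·1.3547] / (0.4187·√1.3547)
   = [0.707407 + 0.131345] / 0.487332 = 1.721110
d₂ = d₁ − σ√T = 1.721110 − 0.487332 = 1.233779
N(d₁) = 0.957385,  N(d₂) = 0.891357,  e^(−rT) = 0.987480
E₀ = V₀·N(d₁) − D·e^(−rT)·N(d₂)
   = 479.0771·0.957385 − 236.1471·0.987480·0.891357 = 250.804874
B₀ = V₀ − E₀ = 479.0771 − 250.804874 = 228.272226

E0=250.8049 B0=228.2722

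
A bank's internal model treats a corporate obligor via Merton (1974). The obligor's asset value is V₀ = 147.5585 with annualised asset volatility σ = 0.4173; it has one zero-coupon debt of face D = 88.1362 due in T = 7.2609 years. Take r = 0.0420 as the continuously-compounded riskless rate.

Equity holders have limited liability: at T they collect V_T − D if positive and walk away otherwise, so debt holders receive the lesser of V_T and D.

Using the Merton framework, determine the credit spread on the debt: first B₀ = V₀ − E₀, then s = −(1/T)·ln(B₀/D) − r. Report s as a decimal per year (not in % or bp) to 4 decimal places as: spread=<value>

Equity is a call on the firm's assets struck at D = 88.1362:
d₁ = [ln(V₀/D) + (r + σ²/2)T] / (σ√T)
   = [ln(147.5585/88.1362) + (0.0420 + 0.5·0.4173²)·7.2609] / (0.4173·√7.2609)
   = [0.515341 + 0.937162] / 1.124459 = 1.291735
d₂ = d₁ − σ√T = 1.291735 − 1.124459 = 0.167276
N(d₁) = 0.901776,  N(d₂) = 0.566424,  e^(−rT) = 0.737154
E₀ = V₀·N(d₁) − D·e^(−rT)·N(d₂)
   = 147.5585·0.901776 − 88.1362·0.737154·0.566424 = 96.264109
B₀ = V₀ − E₀ = 147.5585 − 96.264109 = 51.294391
spread = −(1/T)·ln(B₀/D) − r = −(1/7.2609)·ln(51.294391/88.1362) − 0.0420 = 0.03255025

spread=0.0326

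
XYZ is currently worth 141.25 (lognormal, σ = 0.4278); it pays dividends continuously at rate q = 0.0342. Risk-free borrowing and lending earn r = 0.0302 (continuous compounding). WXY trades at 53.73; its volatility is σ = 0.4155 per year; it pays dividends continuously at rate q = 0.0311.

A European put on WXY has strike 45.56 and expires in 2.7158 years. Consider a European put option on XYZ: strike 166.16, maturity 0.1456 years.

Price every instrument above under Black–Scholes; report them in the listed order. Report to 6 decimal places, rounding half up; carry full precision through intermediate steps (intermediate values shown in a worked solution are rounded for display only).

[WXY put K=45.56]
σ√T = 0.4155·√2.7158 = 0.684731
d₁ = (ln(S/K) + (r−q+σ²/2)T) / (σ√T) = (ln(53.73/45.56) + (0.0302−0.0311+0.4155²/2)·2.7158) / 0.684731 = (0.164941 + 0.231984) / 0.684731 = 0.579681
d₂ = d₁ − σ√T = 0.579681 − 0.684731 = -0.105050
e^{−rT} = 0.921256
e^{−qT} = 0.919007
N(−d₁) = 0.281065,  N(−d₂) = 0.541832
price = K·e^{−rT}·N(−d₂) − S·e^{−qT}·N(−d₁) = 22.742005 − 13.878497 = 8.863508
[XYZ put K=166.16]
σ√T = 0.4278·√0.1456 = 0.163238
d₁ = (ln(S/K) + (r−q+σ²/2)T) / (σ√T) = (ln(141.25/166.16) + (0.0302−0.0342+0.4278²/2)·0.1456) / 0.163238 = (-0.162420 + 0.012741) / 0.163238 = -0.916936
d₂ = d₁ − σ√T = -0.916936 − 0.163238 = -1.080174
e^{−rT} = 0.995613
e^{−qT} = 0.995033
N(−d₁) = 0.820412,  N(−d₂) = 0.859968
price = K·e^{−rT}·N(−d₂) − S·e^{−qT}·N(−d₁) = 142.265294 − 115.307576 = 26.957718

price(WXY put K=45.56) = 8.863508
price(XYZ put K=166.16) = 26.957718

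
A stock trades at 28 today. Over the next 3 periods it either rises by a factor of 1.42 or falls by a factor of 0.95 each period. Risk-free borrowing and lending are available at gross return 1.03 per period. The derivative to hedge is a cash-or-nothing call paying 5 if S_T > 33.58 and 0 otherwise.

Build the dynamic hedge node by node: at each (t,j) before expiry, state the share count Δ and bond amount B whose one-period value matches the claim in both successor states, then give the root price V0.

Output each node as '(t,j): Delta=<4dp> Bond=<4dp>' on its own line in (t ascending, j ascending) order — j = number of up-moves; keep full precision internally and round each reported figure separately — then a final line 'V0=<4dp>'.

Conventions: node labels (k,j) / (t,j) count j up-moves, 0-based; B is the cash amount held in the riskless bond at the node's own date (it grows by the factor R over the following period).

Arbitrage-free pricing uses the up-move probability p* = (R−d)/(u−d) = 0.1702, discounting each step at R = 1.03.
Terminal payoffs: V(3,0)=0.0000, V(3,1)=5.0000, V(3,2)=5.0000, V(3,3)=5.0000
(2,0): S=25.2700. Δ = (V_up−V_dn)/(S_up−S_dn) = (5.0000−0.0000)/(35.8834−24.0065) = 0.4210. V = [p*·5.0000 + (1−p*)·0.0000]/1.03 = 0.8263. B = V − Δ·S = -9.8120.
(2,1): S=37.7720. Δ = (V_up−V_dn)/(S_up−S_dn) = (5.0000−5.0000)/(53.6362−35.8834) = 0.0000. V = [p*·5.0000 + (1−p*)·5.0000]/1.03 = 4.8544. B = V − Δ·S = 4.8544.
(2,2): S=56.4592. Δ = (V_up−V_dn)/(S_up−S_dn) = (5.0000−5.0000)/(80.1721−53.6362) = 0.0000. V = [p*·5.0000 + (1−p*)·5.0000]/1.03 = 4.8544. B = V − Δ·S = 4.8544.
(1,0): S=26.6000. Δ = (V_up−V_dn)/(S_up−S_dn) = (4.8544−0.8263)/(37.7720−25.2700) = 0.3222. V = [p*·4.8544 + (1−p*)·0.8263]/1.03 = 1.4679. B = V − Δ·S = -7.1025.
(1,1): S=39.7600. Δ = (V_up−V_dn)/(S_up−S_dn) = (4.8544−4.8544)/(56.4592−37.7720) = 0.0000. V = [p*·4.8544 + (1−p*)·4.8544]/1.03 = 4.7130. B = V − Δ·S = 4.7130.
(0,0): S=28.0000. Δ = (V_up−V_dn)/(S_up−S_dn) = (4.7130−1.4679)/(39.7600−26.6000) = 0.2466. V = [p*·4.7130 + (1−p*)·1.4679]/1.03 = 1.9614. B = V − Δ·S = -4.9431.
Sanity check at the root: Δ(0,0)·S0 + B(0,0) reproduces V0 = 1.9614.

(0,0): Delta=0.2466 Bond=-4.9431
(1,0): Delta=0.3222 Bond=-7.1025
(1,1): Delta=0.0000 Bond=4.7130
(2,0): Delta=0.4210 Bond=-9.8120
(2,1): Delta=0.0000 Bond=4.8544
(2,2): Delta=0.0000 Bond=4.8544
V0=1.9614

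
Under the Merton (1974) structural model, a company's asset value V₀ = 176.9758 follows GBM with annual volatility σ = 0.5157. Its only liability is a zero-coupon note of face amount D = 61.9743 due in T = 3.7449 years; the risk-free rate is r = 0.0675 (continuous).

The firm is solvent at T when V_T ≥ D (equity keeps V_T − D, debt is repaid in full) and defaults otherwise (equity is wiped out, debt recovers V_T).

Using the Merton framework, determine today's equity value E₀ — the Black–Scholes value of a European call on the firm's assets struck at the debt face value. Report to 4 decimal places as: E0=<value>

E0=132.6541

Work the structural quantities from V₀ = 176.9758 against face 61.9743:
d₁ = [ln(V₀/D) + (r + σ²/2)T] / (σ√T)
   = [ln(176.9758/61.9743) + (0.0675 + 0.5·0.5157²)·3.7449] / (0.5157·√3.7449)
   = [1.049293 + 0.750752] / 0.997969 = 1.803708
d₂ = d₁ − σ√T = 1.803708 − 0.997969 = 0.805739
N(d₁) = 0.964361,  N(d₂) = 0.789803,  e^(−rT) = 0.776638
E₀ = V₀·N(d₁) − D·e^(−rT)·N(d₂)
   = 176.9758·0.964361 − 61.9743·0.776638·0.789803 = 132.654144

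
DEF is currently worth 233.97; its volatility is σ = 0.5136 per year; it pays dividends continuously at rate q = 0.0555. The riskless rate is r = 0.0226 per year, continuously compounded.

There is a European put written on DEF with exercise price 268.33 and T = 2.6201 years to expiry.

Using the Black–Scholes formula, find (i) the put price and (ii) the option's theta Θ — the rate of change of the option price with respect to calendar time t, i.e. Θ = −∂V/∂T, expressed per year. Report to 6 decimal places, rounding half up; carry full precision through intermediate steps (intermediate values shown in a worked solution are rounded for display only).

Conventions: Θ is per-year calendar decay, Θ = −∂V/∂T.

price = 101.135444
Θ = -13.319214

σ√T = 0.5136·√2.6201 = 0.831350
d₁ = (ln(S/K) + (r−q+σ²/2)T) / (σ√T) = (ln(233.97/268.33) + (0.0226−0.0555+0.5136²/2)·2.6201) / 0.831350 = (-0.137025 + 0.259370) / 0.831350 = 0.147165
d₂ = d₁ − σ√T = 0.147165 − 0.831350 = -0.684185
e^{−rT} = 0.942505
e^{−qT} = 0.864663
N(−d₁) = 0.441501,  N(−d₂) = 0.753071
Put price V = K·e^{−rT}·N(−d₂) − S·e^{−qT}·N(−d₁) = 190.453372 − 89.317928 = 101.135444
φ(d₁) = (1/√(2π))·e^{−d₁²/2} = 0.394646
Θ = −S·e^{−qT}·φ(d₁)·σ/(2√T) − q·S·e^{−qT}·N(−d₁) + r·K·e^{−rT}·N(−d₂) = −12.666315 − 4.957145 + 4.304246 = -13.319214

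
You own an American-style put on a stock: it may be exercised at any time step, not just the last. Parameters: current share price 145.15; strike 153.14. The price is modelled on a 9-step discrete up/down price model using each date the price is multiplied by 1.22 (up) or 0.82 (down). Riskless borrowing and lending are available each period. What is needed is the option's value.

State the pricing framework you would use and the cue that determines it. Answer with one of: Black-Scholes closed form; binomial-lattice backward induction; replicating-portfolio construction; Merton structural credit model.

framework: binomial-lattice backward induction

Key observation: an American put (K = 153.14, S₀ = 145.15) on a 9-date tree has no closed form — the optimal stopping decision is embedded and must be resolved recursively from expiry.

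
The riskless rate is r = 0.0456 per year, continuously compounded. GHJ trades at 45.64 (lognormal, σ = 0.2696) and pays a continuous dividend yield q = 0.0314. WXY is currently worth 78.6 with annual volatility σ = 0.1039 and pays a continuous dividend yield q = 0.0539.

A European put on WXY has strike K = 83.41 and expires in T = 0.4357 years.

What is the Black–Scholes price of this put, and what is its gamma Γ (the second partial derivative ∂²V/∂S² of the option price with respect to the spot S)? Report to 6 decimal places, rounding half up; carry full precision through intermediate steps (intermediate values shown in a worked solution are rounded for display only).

price = 5.520526
Γ = 0.048887

σ√T = 0.1039·√0.4357 = 0.068582
d₁ = (ln(S/K) + (r−q+σ²/2)T) / (σ√T) = (ln(78.6/83.41) + (0.0456−0.0539+0.1039²/2)·0.4357) / 0.068582 = (-0.059397 − 0.001265) / 0.068582 = -0.884506
d₂ = d₁ − σ√T = -0.884506 − 0.068582 = -0.953088
e^{−rT} = 0.980328
e^{−qT} = 0.976789
N(−d₁) = 0.811788,  N(−d₂) = 0.829727
Put price V = K·e^{−rT}·N(−d₂) − S·e^{−qT}·N(−d₁) = 67.846108 − 62.325582 = 5.520526
φ(d₁) = (1/√(2π))·e^{−d₁²/2} = 0.269789
Γ = e^{−qT}·φ(d₁) / (S·σ·√T) = 0.048887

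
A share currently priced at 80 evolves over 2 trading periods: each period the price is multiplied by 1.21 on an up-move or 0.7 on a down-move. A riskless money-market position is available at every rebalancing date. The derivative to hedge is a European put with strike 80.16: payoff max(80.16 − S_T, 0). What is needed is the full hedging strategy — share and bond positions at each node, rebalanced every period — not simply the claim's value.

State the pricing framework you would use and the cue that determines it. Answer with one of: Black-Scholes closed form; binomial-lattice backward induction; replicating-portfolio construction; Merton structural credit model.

framework: replicating-portfolio construction

Key observation: a price alone would not answer the question — the per-node share/bond construction on the spot-80, 1.21/0.7 tree is required, and only the replicating-portfolio method yields it.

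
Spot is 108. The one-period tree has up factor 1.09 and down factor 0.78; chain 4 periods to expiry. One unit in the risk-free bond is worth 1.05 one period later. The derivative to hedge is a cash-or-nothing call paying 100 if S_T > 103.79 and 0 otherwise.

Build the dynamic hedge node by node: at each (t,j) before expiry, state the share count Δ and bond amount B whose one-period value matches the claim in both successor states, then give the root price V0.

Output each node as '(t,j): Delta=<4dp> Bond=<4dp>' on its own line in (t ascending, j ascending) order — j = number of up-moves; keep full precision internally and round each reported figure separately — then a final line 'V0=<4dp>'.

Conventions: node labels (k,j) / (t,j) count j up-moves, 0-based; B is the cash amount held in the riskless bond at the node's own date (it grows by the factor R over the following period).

The replicating-portfolio and risk-neutral prices coincide; use p* = (1.05−0.78)/(1.09−0.78) = 0.8710 for the latter.
Expiry values: V(4,0)=0.0000, V(4,1)=0.0000, V(4,2)=0.0000, V(4,3)=100.0000, V(4,4)=100.0000
  t=3,j=0: stock 51.2516 → up 55.8643 (V=0.0000), down 39.9763 (V=0.0000). Price 0.0000; hedge Δ=0.0000, bond B=0.0000.
  t=3,j=1: stock 71.6208 → up 78.0667 (V=0.0000), down 55.8643 (V=0.0000). Price 0.0000; hedge Δ=0.0000, bond B=0.0000.
  t=3,j=2: stock 100.0855 → up 109.0932 (V=100.0000), down 78.0667 (V=0.0000). Price 82.9493; hedge Δ=3.2230, bond B=-239.6313.
  t=3,j=3: stock 139.8631 → up 152.4508 (V=100.0000), down 109.0932 (V=100.0000). Price 95.2381; hedge Δ=0.0000, bond B=95.2381.
  t=2,j=0: stock 65.7072 → up 71.6208 (V=0.0000), down 51.2516 (V=0.0000). Price 0.0000; hedge Δ=0.0000, bond B=0.0000.
  t=2,j=1: stock 91.8216 → up 100.0855 (V=82.9493), down 71.6208 (V=0.0000). Price 68.8059; hedge Δ=2.9141, bond B=-198.7725.
  t=2,j=2: stock 128.3148 → up 139.8631 (V=95.2381), down 100.0855 (V=82.9493). Price 89.1928; hedge Δ=0.3089, bond B=49.5516.
  t=1,j=0: stock 84.2400 → up 91.8216 (V=68.8059), down 65.7072 (V=0.0000). Price 57.0740; hedge Δ=2.6348, bond B=-164.8804.
  t=1,j=1: stock 117.7200 → up 128.3148 (V=89.1928), down 91.8216 (V=68.8059). Price 82.4402; hedge Δ=0.5587, bond B=16.6759.
  t=0,j=0: stock 108.0000 → up 117.7200 (V=82.4402), down 84.2400 (V=57.0740). Price 75.3973; hedge Δ=0.7577, bond B=-6.4292.
Sanity check at the root: Δ(0,0)·S0 + B(0,0) reproduces V0 = 75.3973.

(0,0): Delta=0.7577 Bond=-6.4292
(1,0): Delta=2.6348 Bond=-164.8804
(1,1): Delta=0.5587 Bond=16.6759
(2,0): Delta=0.0000 Bond=0.0000
(2,1): Delta=2.9141 Bond=-198.7725
(2,2): Delta=0.3089 Bond=49.5516
(3,0): Delta=0.0000 Bond=0.0000
(3,1): Delta=0.0000 Bond=0.0000
(3,2): Delta=3.2230 Bond=-239.6313
(3,3): Delta=0.0000 Bond=95.2381
V0=75.3973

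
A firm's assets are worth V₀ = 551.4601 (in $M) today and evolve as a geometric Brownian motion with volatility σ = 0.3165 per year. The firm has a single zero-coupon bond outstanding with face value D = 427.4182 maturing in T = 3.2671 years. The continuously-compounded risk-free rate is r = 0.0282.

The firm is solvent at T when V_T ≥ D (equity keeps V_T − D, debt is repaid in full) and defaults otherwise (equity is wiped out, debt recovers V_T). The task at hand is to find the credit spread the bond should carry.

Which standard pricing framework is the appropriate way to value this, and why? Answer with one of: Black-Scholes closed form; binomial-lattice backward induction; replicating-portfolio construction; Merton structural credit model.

framework: Merton structural credit model

Key observation: with the firm-asset dynamics (V₀ = 551.4601) and a single zero-coupon liability of face 427.4182 given, debt value, spread, and default probability all derive from the option view of the balance sheet.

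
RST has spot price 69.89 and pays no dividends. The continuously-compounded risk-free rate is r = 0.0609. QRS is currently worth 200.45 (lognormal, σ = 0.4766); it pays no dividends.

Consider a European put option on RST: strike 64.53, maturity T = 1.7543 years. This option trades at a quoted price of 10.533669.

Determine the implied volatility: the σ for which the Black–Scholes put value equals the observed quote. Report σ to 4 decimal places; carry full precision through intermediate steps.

At σ = 0.4760 the Black–Scholes value reproduces the quote:
σ√T = 0.476·√1.7543 = 0.630462
d₁ = (ln(S/K) + (r+σ²/2)T) / (σ√T) = (ln(69.89/64.53) + (0.0609+0.476²/2)·1.7543) / 0.630462 = (0.079792 + 0.305578) / 0.630462 = 0.611251
d₂ = d₁ − σ√T = 0.611251 − 0.630462 = -0.019211
e^{−rT} = 0.898672
N(−d₁) = 0.270517,  N(−d₂) = 0.507664
V = K·e^{−rT}·N(−d₂) − S·N(−d₁) = 29.440088 − 18.906418 = 10.533669 (matching the quote); vega is positive throughout, so no other σ reproduces this price

sigma = 0.4760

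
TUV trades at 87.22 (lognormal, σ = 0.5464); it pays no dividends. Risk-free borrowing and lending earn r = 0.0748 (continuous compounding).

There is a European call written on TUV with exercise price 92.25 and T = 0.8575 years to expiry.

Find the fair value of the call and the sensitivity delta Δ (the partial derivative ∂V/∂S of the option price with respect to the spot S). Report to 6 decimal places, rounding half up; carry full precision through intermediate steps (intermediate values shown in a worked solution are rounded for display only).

price = 17.702467
Δ = 0.606012

σ√T = 0.5464·√0.8575 = 0.505973
d₁ = (ln(S/K) + (r+σ²/2)T) / (σ√T) = (ln(87.22/92.25) + (0.0748+0.5464²/2)·0.8575) / 0.505973 = (-0.056069 + 0.192146) / 0.505973 = 0.268941
d₂ = d₁ − σ√T = 0.268941 − 0.505973 = -0.237033
e^{−rT} = 0.937873
N(d₁) = 0.606012,  N(d₂) = 0.406316
Call price V = S·N(d₁) − K·e^{−rT}·N(d₂) = 52.856403 − 35.153936 = 17.702467
Δ = N(d₁) = 0.606012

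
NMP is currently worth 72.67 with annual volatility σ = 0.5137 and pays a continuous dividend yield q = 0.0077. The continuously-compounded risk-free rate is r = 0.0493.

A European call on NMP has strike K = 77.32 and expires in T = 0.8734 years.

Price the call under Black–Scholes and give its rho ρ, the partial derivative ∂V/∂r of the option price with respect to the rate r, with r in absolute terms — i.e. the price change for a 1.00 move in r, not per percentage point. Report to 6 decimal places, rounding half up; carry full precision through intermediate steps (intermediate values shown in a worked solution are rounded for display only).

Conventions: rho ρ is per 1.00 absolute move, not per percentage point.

price = 12.951659
ρ = 24.874647

σ√T = 0.5137·√0.8734 = 0.480083
d₁ = (ln(S/K) + (r−q+σ²/2)T) / (σ√T) = (ln(72.67/77.32) + (0.0493−0.0077+0.5137²/2)·0.8734) / 0.480083 = (-0.062024 + 0.151573) / 0.480083 = 0.186529
d₂ = d₁ − σ√T = 0.186529 − 0.480083 = -0.293554
e^{−rT} = 0.957855
e^{−qT} = 0.993297
N(d₁) = 0.573985,  N(d₂) = 0.384549
Call price V = S·e^{−qT}·N(d₁) − K·e^{−rT}·N(d₂) = 41.431905 − 28.480246 = 12.951659
ρ = K·T·e^{−rT}·N(d₂) = 24.874647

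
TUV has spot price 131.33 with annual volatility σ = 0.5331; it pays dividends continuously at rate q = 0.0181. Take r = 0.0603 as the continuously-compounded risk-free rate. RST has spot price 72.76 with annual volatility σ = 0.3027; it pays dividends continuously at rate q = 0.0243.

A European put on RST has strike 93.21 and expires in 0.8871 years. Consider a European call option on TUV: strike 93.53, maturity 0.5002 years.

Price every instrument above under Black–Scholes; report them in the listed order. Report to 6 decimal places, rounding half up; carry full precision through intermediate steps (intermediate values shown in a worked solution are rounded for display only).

[RST put K=93.21]
σ√T = 0.3027·√0.8871 = 0.285101
d₁ = (ln(S/K) + (r−q+σ²/2)T) / (σ√T) = (ln(72.76/93.21) + (0.0603−0.0243+0.3027²/2)·0.8871) / 0.285101 = (-0.247689 + 0.072577) / 0.285101 = -0.614210
d₂ = d₁ − σ√T = -0.614210 − 0.285101 = -0.899311
e^{−rT} = 0.947913
e^{−qT} = 0.978674
N(−d₁) = 0.730462,  N(−d₂) = 0.815756
price = K·e^{−rT}·N(−d₂) − S·e^{−qT}·N(−d₁) = 72.076162 − 52.014952 = 20.061210
[TUV call K=93.53]
σ√T = 0.5331·√0.5002 = 0.377034
d₁ = (ln(S/K) + (r−q+σ²/2)T) / (σ√T) = (ln(131.33/93.53) + (0.0603−0.0181+0.5331²/2)·0.5002) / 0.377034 = (0.339431 + 0.092186) / 0.377034 = 1.144769
d₂ = d₁ − σ√T = 1.144769 − 0.377034 = 0.767735
e^{−rT} = 0.970288
e^{−qT} = 0.990987
N(d₁) = 0.873848,  N(d₂) = 0.778678
price = S·e^{−qT}·N(d₁) − K·e^{−rT}·N(d₂) = 113.728069 − 70.665821 = 43.062249

price(RST put K=93.21) = 20.061210
price(TUV call K=93.53) = 43.062249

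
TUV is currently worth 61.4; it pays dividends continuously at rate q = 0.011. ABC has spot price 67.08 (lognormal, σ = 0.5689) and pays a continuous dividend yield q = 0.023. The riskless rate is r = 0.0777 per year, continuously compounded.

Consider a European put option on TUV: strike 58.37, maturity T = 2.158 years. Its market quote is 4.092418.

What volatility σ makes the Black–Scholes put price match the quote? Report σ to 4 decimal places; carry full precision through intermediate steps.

sigma = 0.2629

At σ = 0.2629 the Black–Scholes value reproduces the quote:
σ√T = 0.2629·√2.158 = 0.386204
d₁ = (ln(S/K) + (r−q+σ²/2)T) / (σ√T) = (ln(61.4/58.37) + (0.0777−0.011+0.2629²/2)·2.158) / 0.386204 = (0.050608 + 0.218515) / 0.386204 = 0.696842
d₂ = d₁ − σ√T = 0.696842 − 0.386204 = 0.310639
e^{−rT} = 0.845627
e^{−qT} = 0.976542
N(−d₁) = 0.242951,  N(−d₂) = 0.378038
V = K·e^{−rT}·N(−d₂) − S·e^{−qT}·N(−d₁) = 18.659661 − 14.567242 = 4.092418 (matching the quote); vega is positive throughout, so no other σ reproduces this price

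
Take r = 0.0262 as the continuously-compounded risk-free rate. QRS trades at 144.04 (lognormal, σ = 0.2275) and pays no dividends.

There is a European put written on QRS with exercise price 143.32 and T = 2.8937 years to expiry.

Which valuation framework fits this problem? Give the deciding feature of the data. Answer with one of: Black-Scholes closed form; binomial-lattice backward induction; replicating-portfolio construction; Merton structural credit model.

framework: Black-Scholes closed form

Key observation: the instrument is a plain European put (strike 143.32) on a lognormal asset; the exact continuous-time formula applies directly.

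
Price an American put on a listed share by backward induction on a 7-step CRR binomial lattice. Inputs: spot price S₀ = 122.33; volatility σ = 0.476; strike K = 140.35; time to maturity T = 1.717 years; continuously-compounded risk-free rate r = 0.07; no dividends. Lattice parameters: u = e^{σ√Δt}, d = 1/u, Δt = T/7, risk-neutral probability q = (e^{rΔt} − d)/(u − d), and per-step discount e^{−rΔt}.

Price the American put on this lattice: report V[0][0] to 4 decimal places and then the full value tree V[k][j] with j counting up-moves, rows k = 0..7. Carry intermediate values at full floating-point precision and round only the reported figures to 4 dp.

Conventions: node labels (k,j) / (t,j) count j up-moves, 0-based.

price = 34.3550
tree:
34.3550
47.7006 21.0103
64.0074 31.6026 10.1921
80.0407 45.9387 17.0754 3.0364
92.7067 64.0074 27.8507 5.9145 0.0000
102.7127 80.0407 43.7115 11.5206 0.0000 0.0000
110.6172 92.7067 64.0074 22.4407 0.0000 0.0000 0.0000
116.8616 102.7127 80.0407 43.7115 0.0000 0.0000 0.0000 0.0000

Δt=0.24529, u=1.26585, d=0.78998, q=0.47773, disc=e^(-rΔt)=0.98298
k=7 terminal: V=max(K-S,0) → 116.8616 102.7127 80.0407 43.7115 0.0000 0.0000 0.0000 0.0000
k=6: j=0 S=29.7328 intr=110.6172 cont=108.2280 V=110.6172[EX]; j=1 S=47.6433 intr=92.7067 cont=90.3175 V=92.7067[EX]; j=2 S=76.3426 intr=64.0074 cont=61.6181 V=64.0074[EX]; j=3 S=122.3300 intr=18.0200 cont=22.4407 V=22.4407[hold]; j=4 S=196.0193 intr=0.0000 cont=0.0000 V=0.0000[hold]; j=5 S=314.0975 intr=0.0000 cont=0.0000 V=0.0000[hold]; j=6 S=503.3039 intr=0.0000 cont=0.0000 V=0.0000[hold]
k=5: j=0 S=37.6373 intr=102.7127 cont=100.3235 V=102.7127[EX]; j=1 S=60.3093 intr=80.0407 cont=77.6515 V=80.0407[EX]; j=2 S=96.6385 intr=43.7115 cont=43.3982 V=43.7115[EX]; j=3 S=154.8517 intr=0.0000 cont=11.5206 V=11.5206[hold]; j=4 S=248.1314 intr=0.0000 cont=0.0000 V=0.0000[hold]; j=5 S=397.6010 intr=0.0000 cont=0.0000 V=0.0000[hold]
k=4: j=0 S=47.6433 intr=92.7067 cont=90.3175 V=92.7067[EX]; j=1 S=76.3426 intr=64.0074 cont=61.6181 V=64.0074[EX]; j=2 S=122.3300 intr=18.0200 cont=27.8507 V=27.8507[hold]; j=3 S=196.0193 intr=0.0000 cont=5.9145 V=5.9145[hold]; j=4 S=314.0975 intr=0.0000 cont=0.0000 V=0.0000[hold]
k=3: j=0 S=60.3093 intr=80.0407 cont=77.6515 V=80.0407[EX]; j=1 S=96.6385 intr=43.7115 cont=45.9387 V=45.9387[hold]; j=2 S=154.8517 intr=0.0000 cont=17.0754 V=17.0754[hold]; j=3 S=248.1314 intr=0.0000 cont=3.0364 V=3.0364[hold]
k=2: j=0 S=76.3426 intr=64.0074 cont=62.6640 V=64.0074[EX]; j=1 S=122.3300 intr=18.0200 cont=31.6026 V=31.6026[hold]; j=2 S=196.0193 intr=0.0000 cont=10.1921 V=10.1921[hold]
k=1: j=0 S=96.6385 intr=43.7115 cont=47.7006 V=47.7006[hold]; j=1 S=154.8517 intr=0.0000 cont=21.0103 V=21.0103[hold]
k=0: j=0 S=122.3300 intr=18.0200 cont=34.3550 V=34.3550[hold]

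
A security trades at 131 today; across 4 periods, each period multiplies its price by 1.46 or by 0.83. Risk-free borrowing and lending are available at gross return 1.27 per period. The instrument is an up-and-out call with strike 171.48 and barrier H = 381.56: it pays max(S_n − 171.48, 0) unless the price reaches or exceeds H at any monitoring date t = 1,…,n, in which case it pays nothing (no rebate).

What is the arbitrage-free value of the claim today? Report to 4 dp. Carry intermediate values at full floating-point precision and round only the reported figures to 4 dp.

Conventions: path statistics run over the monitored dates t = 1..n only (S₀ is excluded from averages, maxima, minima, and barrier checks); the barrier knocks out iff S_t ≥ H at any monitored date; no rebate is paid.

price = 21.9125

Under the martingale measure an up-move has probability p* = 0.6984; value the claim as the probability-weighted average of per-path payoffs, discounted 4 periods at R = 1.27.
Enumerate all 2^4 = 16 price paths (U = up ×1.46, D = down ×0.83); each path with k up-moves has probability p*^k·(1−p*)^(4−k).
DDDD: M=108.7300, payoff=0.0000, prob=0.008273
UDDD: M=191.2600, payoff=0.0000, prob=0.019158
DUDD: M=158.7458, payoff=0.0000, prob=0.019158
UUDD: M=279.2396, payoff=20.8882, prob=0.044366
DDUD: M=131.7590, payoff=0.0000, prob=0.019158
UDUD: M=231.7689, payoff=20.8882, prob=0.044366
DUUD: M=231.7689, payoff=20.8882, prob=0.044366
UUUD: M=407.6898, payoff=0.0000, prob=0.102742
DDDU: M=109.3600, payoff=0.0000, prob=0.019158
UDDU: M=192.3682, payoff=20.8882, prob=0.044366
DUDU: M=192.3682, payoff=20.8882, prob=0.044366
UUDU: M=338.3825, payoff=166.9025, prob=0.102742
DDUU: M=192.3682, payoff=20.8882, prob=0.044366
UDUU: M=338.3825, payoff=166.9025, prob=0.102742
DUUU: M=338.3825, payoff=166.9025, prob=0.102742
UUUU: M=595.2271, payoff=0.0000, prob=0.237930
Price = Σ prob·payoff / R^4 = 57.004218 / 2.601446 = 21.9125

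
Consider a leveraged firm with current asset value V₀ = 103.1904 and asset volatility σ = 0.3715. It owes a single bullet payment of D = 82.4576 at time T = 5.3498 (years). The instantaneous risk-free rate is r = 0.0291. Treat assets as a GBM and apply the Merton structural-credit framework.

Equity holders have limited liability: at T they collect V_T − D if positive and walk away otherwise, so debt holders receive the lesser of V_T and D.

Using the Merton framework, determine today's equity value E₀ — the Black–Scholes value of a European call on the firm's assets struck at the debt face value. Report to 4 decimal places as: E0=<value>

Apply the equity-as-call identities (strike 82.4576, horizon 5.3498 years):
d₁ = [ln(V₀/D) + (r + σ²/2)T] / (σ√T)
   = [ln(103.1904/82.4576) + (0.0291 + 0.5·0.3715²)·5.3498] / (0.3715·√5.3498)
   = [0.224292 + 0.524848] / 0.859266 = 0.871837
d₂ = d₁ − σ√T = 0.871837 − 0.859266 = 0.012571
N(d₁) = 0.808351,  N(d₂) = 0.505015,  e^(−rT) = 0.855834
E₀ = V₀·N(d₁) − D·e^(−rT)·N(d₂)
   = 103.1904·0.808351 − 82.4576·0.855834·0.505015 = 47.775193

E0=47.7752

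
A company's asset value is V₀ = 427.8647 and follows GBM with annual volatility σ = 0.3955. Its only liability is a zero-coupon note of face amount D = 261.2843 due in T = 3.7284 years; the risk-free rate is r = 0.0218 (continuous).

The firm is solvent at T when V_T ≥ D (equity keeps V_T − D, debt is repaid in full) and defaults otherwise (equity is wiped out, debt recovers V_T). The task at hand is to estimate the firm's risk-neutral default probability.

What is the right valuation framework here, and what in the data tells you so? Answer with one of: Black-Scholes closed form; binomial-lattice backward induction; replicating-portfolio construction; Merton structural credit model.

framework: Merton structural credit model

Key observation: a levered firm with one bullet debt due at 3.7284 years is the canonical structural-credit setup: equity is a call on the firm's assets struck at the face value.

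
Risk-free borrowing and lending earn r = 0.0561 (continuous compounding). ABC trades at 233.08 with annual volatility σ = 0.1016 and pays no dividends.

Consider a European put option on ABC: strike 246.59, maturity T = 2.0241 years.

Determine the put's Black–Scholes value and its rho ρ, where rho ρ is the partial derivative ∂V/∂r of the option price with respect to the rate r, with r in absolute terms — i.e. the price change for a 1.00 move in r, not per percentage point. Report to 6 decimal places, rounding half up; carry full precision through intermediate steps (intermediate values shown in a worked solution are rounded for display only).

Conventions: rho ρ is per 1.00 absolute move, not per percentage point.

price = 7.583222
ρ = -166.260600

σ√T = 0.1016·√2.0241 = 0.144547
d₁ = (ln(S/K) + (r+σ²/2)T) / (σ√T) = (ln(233.08/246.59) + (0.0561+0.1016²/2)·2.0241) / 0.144547 = (-0.056345 + 0.123999) / 0.144547 = 0.468039
d₂ = d₁ − σ√T = 0.468039 − 0.144547 = 0.323491
e^{−rT} = 0.892658
N(−d₁) = 0.319879,  N(−d₂) = 0.373162
Put price V = K·e^{−rT}·N(−d₂) − S·N(−d₁) = 82.140507 − 74.557285 = 7.583222
ρ = −K·T·e^{−rT}·N(−d₂) = -166.260600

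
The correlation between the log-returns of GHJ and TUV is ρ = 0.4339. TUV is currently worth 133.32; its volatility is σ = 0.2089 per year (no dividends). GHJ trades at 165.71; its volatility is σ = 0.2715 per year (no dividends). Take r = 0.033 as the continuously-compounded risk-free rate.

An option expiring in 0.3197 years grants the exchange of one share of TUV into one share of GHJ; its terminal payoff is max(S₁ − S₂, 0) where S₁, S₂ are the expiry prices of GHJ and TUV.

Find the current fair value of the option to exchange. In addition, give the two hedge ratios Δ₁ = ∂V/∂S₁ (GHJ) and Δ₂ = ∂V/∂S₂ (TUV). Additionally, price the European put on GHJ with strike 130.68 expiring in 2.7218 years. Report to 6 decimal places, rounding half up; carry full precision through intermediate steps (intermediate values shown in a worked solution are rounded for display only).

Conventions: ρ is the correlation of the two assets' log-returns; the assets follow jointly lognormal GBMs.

exchange price = 33.071235
Δ1 = 0.939117
Δ2 = -0.919216
price(GHJ put K=130.68) = 8.423031

σ_eff = √(σ₁² + σ₂² − 2ρσ₁σ₂) = √(0.2715² + 0.2089² − 2·0.4339·0.2715·0.2089) = 0.261023
d₁ = (ln(S₁/S₂) + (q₂ − q₁ + σ_eff²/2)T) / (σ_eff√T) = (ln(165.71/133.32) + (0.0 − 0.0 + 0.034067)·0.3197) / 0.147588 = 1.547406
d₂ = d₁ − σ_eff√T = 1.547406 − 0.147588 = 1.399818
N(d₁) = 0.939117,  N(d₂) = 0.919216
V = S₁·e^{−q₁T}·N(d₁) − S₂·e^{−q₂T}·N(d₂) = 155.621132 − 122.549897 = 33.071235
Δ₁ = e^{−q₁T}·N(d₁) = 0.939117;  Δ₂ = −e^{−q₂T}·N(d₂) = -0.919216
[vanilla: GHJ put K=130.68]
σ√T = 0.2715·√2.7218 = 0.447917
d₁ = (ln(S/K) + (r+σ²/2)T) / (σ√T) = (ln(165.71/130.68) + (0.033+0.2715²/2)·2.7218) / 0.447917 = (0.237488 + 0.190134) / 0.447917 = 0.954690
d₂ = d₁ − σ√T = 0.954690 − 0.447917 = 0.506772
e^{−rT} = 0.914096
N(−d₁) = 0.169867,  N(−d₂) = 0.306157
price = K·e^{−rT}·N(−d₂) − S·N(−d₁) = 36.571749 − 28.148718 = 8.423031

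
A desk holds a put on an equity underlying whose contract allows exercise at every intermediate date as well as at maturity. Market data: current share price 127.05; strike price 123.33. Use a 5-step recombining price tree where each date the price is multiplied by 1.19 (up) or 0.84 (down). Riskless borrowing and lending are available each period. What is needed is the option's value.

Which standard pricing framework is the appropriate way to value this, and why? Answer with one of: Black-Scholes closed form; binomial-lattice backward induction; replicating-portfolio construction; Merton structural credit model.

Key observation: the put (strike 123.33 on spot 127.05) is American-style on a 5-step discrete price model, so the early-exercise decision at every node requires stepwise backward valuation — a closed form cannot price the exercise right.

framework: binomial-lattice backward induction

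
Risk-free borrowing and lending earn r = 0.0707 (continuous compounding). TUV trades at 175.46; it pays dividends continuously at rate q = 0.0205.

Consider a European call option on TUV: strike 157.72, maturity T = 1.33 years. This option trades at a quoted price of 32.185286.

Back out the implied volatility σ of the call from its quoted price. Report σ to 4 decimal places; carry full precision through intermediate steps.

sigma = 0.2056

At σ = 0.2056 the Black–Scholes value reproduces the quote:
σ√T = 0.2056·√1.33 = 0.237109
d₁ = (ln(S/K) + (r−q+σ²/2)T) / (σ√T) = (ln(175.46/157.72) + (0.0707−0.0205+0.2056²/2)·1.33) / 0.237109 = (0.106590 + 0.094876) / 0.237109 = 0.849676
d₂ = d₁ − σ√T = 0.849676 − 0.237109 = 0.612567
e^{−rT} = 0.910255
e^{−qT} = 0.973103
N(d₁) = 0.802247,  N(d₂) = 0.729918
V = S·e^{−qT}·N(d₁) − K·e^{−rT}·N(d₂) = 136.976288 − 104.791002 = 32.185286 (matching the quote); vega is positive throughout, so no other σ reproduces this price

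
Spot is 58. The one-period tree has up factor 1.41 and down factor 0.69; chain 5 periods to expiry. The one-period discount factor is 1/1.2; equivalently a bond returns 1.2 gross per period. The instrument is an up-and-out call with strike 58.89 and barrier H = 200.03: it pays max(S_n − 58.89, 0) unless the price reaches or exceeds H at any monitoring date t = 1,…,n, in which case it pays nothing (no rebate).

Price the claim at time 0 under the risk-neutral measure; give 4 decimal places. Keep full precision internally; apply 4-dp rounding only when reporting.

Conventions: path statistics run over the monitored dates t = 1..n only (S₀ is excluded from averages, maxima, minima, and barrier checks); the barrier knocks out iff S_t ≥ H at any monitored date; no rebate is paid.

price = 13.9692

No-arbitrage gives p* = (R−d)/(u−d) = 0.7083: enumerate every path, weight its payoff by its p*-probability, and discount by R^5.
Enumerate all 2^5 = 32 price paths (U = up ×1.41, D = down ×0.69); each path with k up-moves has probability p*^k·(1−p*)^(5−k).
DDDDD: M=40.0200, payoff=0.0000, prob=0.002111
UDDDD: M=81.7800, payoff=0.0000, prob=0.005126
DUDDD: M=56.4282, payoff=0.0000, prob=0.005126
UUDDD: M=115.3098, payoff=0.0000, prob=0.012449
DDUDD: M=40.0200, payoff=0.0000, prob=0.005126
UDUDD: M=81.7800, payoff=0.0000, prob=0.012449
DUUDD: M=79.5638, payoff=0.0000, prob=0.012449
UUUDD: M=162.5868, payoff=18.5176, prob=0.030233
DDDUD: M=40.0200, payoff=0.0000, prob=0.005126
UDDUD: M=81.7800, payoff=0.0000, prob=0.012449
DUDUD: M=56.4282, payoff=0.0000, prob=0.012449
UUDUD: M=115.3098, payoff=18.5176, prob=0.030233
DDUUD: M=54.8990, payoff=0.0000, prob=0.012449
UDUUD: M=112.1849, payoff=18.5176, prob=0.030233
DUUUD: M=112.1849, payoff=18.5176, prob=0.030233
UUUUD: M=229.2474, payoff=0.0000, prob=0.073424
DDDDU: M=40.0200, payoff=0.0000, prob=0.005126
UDDDU: M=81.7800, payoff=0.0000, prob=0.012449
DUDDU: M=56.4282, payoff=0.0000, prob=0.012449
UUDDU: M=115.3098, payoff=18.5176, prob=0.030233
DDUDU: M=40.0200, payoff=0.0000, prob=0.012449
UDUDU: M=81.7800, payoff=18.5176, prob=0.030233
DUUDU: M=79.5638, payoff=18.5176, prob=0.030233
UUUDU: M=162.5868, payoff=99.2907, prob=0.073424
DDDUU: M=40.0200, payoff=0.0000, prob=0.012449
UDDUU: M=81.7800, payoff=18.5176, prob=0.030233
DUDUU: M=77.4076, payoff=18.5176, prob=0.030233
UUDUU: M=158.1807, payoff=99.2907, prob=0.073424
DDUUU: M=77.4076, payoff=18.5176, prob=0.030233
UDUUU: M=158.1807, payoff=99.2907, prob=0.073424
DUUUU: M=158.1807, payoff=99.2907, prob=0.073424
UUUUU: M=323.2389, payoff=0.0000, prob=0.178315
Price = Σ prob·payoff / R^5 = 34.759741 / 2.488320 = 13.9692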